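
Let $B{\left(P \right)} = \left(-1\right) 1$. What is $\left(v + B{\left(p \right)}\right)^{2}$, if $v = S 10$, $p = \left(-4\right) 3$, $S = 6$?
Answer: $3481$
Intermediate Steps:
$p = -12$
$B{\left(P \right)} = -1$
$v = 60$ ($v = 6 \cdot 10 = 60$)
$\left(v + B{\left(p \right)}\right)^{2} = \left(60 - 1\right)^{2} = 59^{2} = 3481$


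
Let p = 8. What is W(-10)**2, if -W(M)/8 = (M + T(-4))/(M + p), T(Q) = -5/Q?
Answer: 1225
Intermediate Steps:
W(M) = -8*(5/4 + M)/(8 + M) (W(M) = -8*(M - 5/(-4))/(M + 8) = -8*(M - 5*(-1/4))/(8 + M) = -8*(M + 5/4)/(8 + M) = -8*(5/4 + M)/(8 + M))
W(-10)**2 = (2*(-5 - 4*(-10))/(8 - 10))**2 = (2*(-5 + 40)/(-2))**2 = (2*(-1/2)*35)**2 = (-35)**2 = 1225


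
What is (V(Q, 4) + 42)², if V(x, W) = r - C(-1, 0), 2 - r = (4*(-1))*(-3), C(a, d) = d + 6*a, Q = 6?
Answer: 1444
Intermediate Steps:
r = -10 (r = 2 - 4*(-1)*(-3) = 2 - (-4)*(-3) = 2 - 1*12 = 2 - 12 = -10)
V(x, W) = -4 (V(x, W) = -10 - (0 + 6*(-1)) = -10 - (0 - 6) = -10 - 1*(-6) = -10 + 6 = -4)
(V(Q, 4) + 42)² = (-4 + 42)² = 38² = 1444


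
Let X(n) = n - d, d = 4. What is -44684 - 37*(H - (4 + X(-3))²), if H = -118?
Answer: -39985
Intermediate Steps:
X(n) = -4 + n (X(n) = n - 1*4 = n - 4 = -4 + n)
-44684 - 37*(H - (4 + X(-3))²) = -44684 - 37*(-118 - (4 + (-4 - 3))²) = -44684 - 37*(-118 - (4 - 7)²) = -44684 - 37*(-118 - 1*(-3)²) = -44684 - 37*(-118 - 1*9) = -44684 - 37*(-118 - 9) = -44684 - 37*(-127) = -44684 + 4699 = -39985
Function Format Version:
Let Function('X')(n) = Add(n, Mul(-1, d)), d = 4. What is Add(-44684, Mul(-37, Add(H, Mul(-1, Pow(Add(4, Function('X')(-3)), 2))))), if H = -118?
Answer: -39985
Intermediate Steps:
Function('X')(n) = Add(-4, n) (Function('X')(n) = Add(n, Mul(-1, 4)) = Add(n, -4) = Add(-4, n))
Add(-44684, Mul(-37, Add(H, Mul(-1, Pow(Add(4, Function('X')(-3)), 2))))) = Add(-44684, Mul(-37, Add(-118, Mul(-1, Pow(Add(4, Add(-4, -3)), 2))))) = Add(-44684, Mul(-37, Add(-118, Mul(-1, Pow(Add(4, -7), 2))))) = Add(-44684, Mul(-37, Add(-118, Mul(-1, Pow(-3, 2))))) = Add(-44684, Mul(-37, Add(-118, Mul(-1, 9)))) = Add(-44684, Mul(-37, Add(-118, -9))) = Add(-44684, Mul(-37, -127)) = Add(-44684, 4699) = -39985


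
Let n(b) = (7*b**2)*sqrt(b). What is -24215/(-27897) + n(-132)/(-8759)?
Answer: 24215/27897 - 243936*I*sqrt(33)/8759 ≈ 0.86801 - 159.98*I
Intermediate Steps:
n(b) = 7*b**(5/2)
-24215/(-27897) + n(-132)/(-8759) = -24215/(-27897) + (7*(-132)**(5/2))/(-8759) = -24215*(-1/27897) + (7*(34848*I*sqrt(33)))*(-1/8759) = 24215/27897 + (243936*I*sqrt(33))*(-1/8759) = 24215/27897 - 243936*I*sqrt(33)/8759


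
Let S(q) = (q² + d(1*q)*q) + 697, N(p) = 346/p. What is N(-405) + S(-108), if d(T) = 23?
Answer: 3999839/405 ≈ 9876.1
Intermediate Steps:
S(q) = 697 + q² + 23*q (S(q) = (q² + 23*q) + 697 = 697 + q² + 23*q)
N(-405) + S(-108) = 346/(-405) + (697 + (-108)² + 23*(-108)) = 346*(-1/405) + (697 + 11664 - 2484) = -346/405 + 9877 = 3999839/405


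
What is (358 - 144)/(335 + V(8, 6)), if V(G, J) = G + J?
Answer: 214/349 ≈ 0.61318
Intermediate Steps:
(358 - 144)/(335 + V(8, 6)) = (358 - 144)/(335 + (8 + 6)) = 214/(335 + 14) = 214/349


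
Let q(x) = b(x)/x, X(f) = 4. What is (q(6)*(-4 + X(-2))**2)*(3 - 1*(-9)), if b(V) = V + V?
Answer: 0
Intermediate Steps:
b(V) = 2*V
q(x) = 2 (q(x) = (2*x)/x = 2)
(q(6)*(-4 + X(-2))**2)*(3 - 1*(-9)) = (2*(-4 + 4)**2)*(3 - 1*(-9)) = (2*0**2)*(3 + 9) = (2*0)*12 = 0*12 = 0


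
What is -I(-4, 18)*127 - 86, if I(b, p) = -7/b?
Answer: -1233/4 ≈ -308.25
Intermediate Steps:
-I(-4, 18)*127 - 86 = -(-7)/(-4)*127 - 86 = -(-7)*(-1)/4*127 - 86 = -1*7/4*127 - 86 = -7/4*127 - 86 = -889/4 - 86 = -1233/4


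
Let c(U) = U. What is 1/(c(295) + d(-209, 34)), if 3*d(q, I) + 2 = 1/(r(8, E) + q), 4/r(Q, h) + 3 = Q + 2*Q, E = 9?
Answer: 13155/3871934 ≈ 0.0033975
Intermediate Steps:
r(Q, h) = 4/(-3 + 3*Q) (r(Q, h) = 4/(-3 + (Q + 2*Q)) = 4/(-3 + 3*Q))
d(q, I) = -2/3 + 1/(3*(4/21 + q)) (d(q, I) = -2/3 + 1/(3*(4/(3*(-1 + 8)) + q)) = -2/3 + 1/(3*((4/3)/7 + q)) = -2/3 + 1/(3*((4/3)*(1/7) + q)) = -2/3 + 1/(3*(4/21 + q)))
1/(c(295) + d(-209, 34)) = 1/(295 + (13 - 42*(-209))/(3*(4 + 21*(-209)))) = 1/(295 + (13 + 8778)/(3*(4 - 4389))) = 1/(295 + (1/3)*8791/(-4385)) = 1/(295 + (1/3)*(-1/4385)*8791) = 1/(295 - 8791/13155) = 1/(3871934/13155) = 13155/3871934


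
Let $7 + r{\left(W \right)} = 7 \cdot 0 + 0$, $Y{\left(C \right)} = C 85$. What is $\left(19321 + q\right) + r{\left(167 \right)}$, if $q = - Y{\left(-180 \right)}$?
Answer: $34614$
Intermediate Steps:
$Y{\left(C \right)} = 85 C$
$r{\left(W \right)} = -7$ ($r{\left(W \right)} = -7 + \left(7 \cdot 0 + 0\right) = -7 + \left(0 + 0\right) = -7 + 0 = -7$)
$q = 15300$ ($q = - 85 \left(-180\right) = \left(-1\right) \left(-15300\right) = 15300$)
$\left(19321 + q\right) + r{\left(167 \right)} = \left(19321 + 15300\right) - 7 = 34621 - 7 = 34614$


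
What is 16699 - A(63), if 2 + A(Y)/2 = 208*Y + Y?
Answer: -9631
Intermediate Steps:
A(Y) = -4 + 418*Y (A(Y) = -4 + 2*(208*Y + Y) = -4 + 2*(209*Y) = -4 + 418*Y)
16699 - A(63) = 16699 - (-4 + 418*63) = 16699 - (-4 + 26334) = 16699 - 1*26330 = 16699 - 26330 = -9631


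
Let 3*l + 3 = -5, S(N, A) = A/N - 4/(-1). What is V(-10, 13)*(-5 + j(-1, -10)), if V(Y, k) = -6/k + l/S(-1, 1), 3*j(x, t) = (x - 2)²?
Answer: 316/117 ≈ 2.7009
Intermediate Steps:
S(N, A) = 4 + A/N (S(N, A) = A/N - 4*(-1) = A/N + 4 = 4 + A/N)
l = -8/3 (l = -1 + (⅓)*(-5) = -1 - 5/3 = -8/3 ≈ -2.6667)
j(x, t) = (-2 + x)²/3 (j(x, t) = (x - 2)²/3 = (-2 + x)²/3)
V(Y, k) = -8/9 - 6/k (V(Y, k) = -6/k - 8/(3*(4 + 1/(-1))) = -6/k - 8/(3*(4 + 1*(-1))) = -6/k - 8/(3*(4 - 1)) = -6/k - 8/3/3 = -6/k - 8/3*⅓ = -6/k - 8/9 = -8/9 - 6/k)
V(-10, 13)*(-5 + j(-1, -10)) = (-8/9 - 6/13)*(-5 + (-2 - 1)²/3) = (-8/9 - 6*1/13)*(-5 + (⅓)*(-3)²) = (-8/9 - 6/13)*(-5 + (⅓)*9) = -158*(-5 + 3)/117 = -158/117*(-2) = 316/117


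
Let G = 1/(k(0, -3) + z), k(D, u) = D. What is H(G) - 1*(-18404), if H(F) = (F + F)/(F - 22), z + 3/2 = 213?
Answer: 42807703/2326 ≈ 18404.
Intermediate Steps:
z = 423/2 (z = -3/2 + 213 = 423/2 ≈ 211.50)
G = 2/423 (G = 1/(0 + 423/2) = 1/(423/2) = 2/423 ≈ 0.0047281)
H(F) = 2*F/(-22 + F) (H(F) = (2*F)/(-22 + F) = 2*F/(-22 + F))
H(G) - 1*(-18404) = 2*(2/423)/(-22 + 2/423) - 1*(-18404) = 2*(2/423)/(-9304/423) + 18404 = 2*(2/423)*(-423/9304) + 18404 = -1/2326 + 18404 = 42807703/2326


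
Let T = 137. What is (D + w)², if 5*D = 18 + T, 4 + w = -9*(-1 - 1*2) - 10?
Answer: 1936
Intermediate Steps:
w = 13 (w = -4 + (-9*(-1 - 1*2) - 10) = -4 + (-9*(-1 - 2) - 10) = -4 + (-9*(-3) - 10) = -4 + (27 - 10) = -4 + 17 = 13)
D = 31 (D = (18 + 137)/5 = (⅕)*155 = 31)
(D + w)² = (31 + 13)² = 44² = 1936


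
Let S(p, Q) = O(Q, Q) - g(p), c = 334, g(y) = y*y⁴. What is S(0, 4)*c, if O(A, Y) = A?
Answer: 1336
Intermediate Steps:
g(y) = y⁵
S(p, Q) = Q - p⁵
S(0, 4)*c = (4 - 1*0⁵)*334 = (4 - 1*0)*334 = (4 + 0)*334 = 4*334 = 1336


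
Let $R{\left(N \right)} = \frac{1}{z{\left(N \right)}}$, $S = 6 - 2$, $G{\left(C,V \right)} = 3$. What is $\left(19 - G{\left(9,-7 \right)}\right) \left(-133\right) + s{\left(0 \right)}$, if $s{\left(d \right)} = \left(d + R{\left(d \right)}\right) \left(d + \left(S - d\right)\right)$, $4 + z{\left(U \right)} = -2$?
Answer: $- \frac{6386}{3} \approx -2128.7$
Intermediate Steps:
$z{\left(U \right)} = -6$ ($z{\left(U \right)} = -4 - 2 = -6$)
$S = 4$ ($S = 6 - 2 = 4$)
$R{\left(N \right)} = - \frac{1}{6}$ ($R{\left(N \right)} = \frac{1}{-6} = - \frac{1}{6}$)
$s{\left(d \right)} = - \frac{2}{3} + 4 d$ ($s{\left(d \right)} = \left(d - \frac{1}{6}\right) \left(d - \left(-4 + d\right)\right) = \left(- \frac{1}{6} + d\right) 4 = - \frac{2}{3} + 4 d$)
$\left(19 - G{\left(9,-7 \right)}\right) \left(-133\right) + s{\left(0 \right)} = \left(19 - 3\right) \left(-133\right) + \left(- \frac{2}{3} + 4 \cdot 0\right) = \left(19 - 3\right) \left(-133\right) + \left(- \frac{2}{3} + 0\right) = 16 \left(-133\right) - \frac{2}{3} = -2128 - \frac{2}{3} = - \frac{6386}{3}$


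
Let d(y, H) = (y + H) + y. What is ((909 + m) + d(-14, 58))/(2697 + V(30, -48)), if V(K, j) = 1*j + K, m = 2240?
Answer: 3179/2679 ≈ 1.1866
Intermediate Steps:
d(y, H) = H + 2*y (d(y, H) = (H + y) + y = H + 2*y)
V(K, j) = K + j (V(K, j) = j + K = K + j)
((909 + m) + d(-14, 58))/(2697 + V(30, -48)) = ((909 + 2240) + (58 + 2*(-14)))/(2697 + (30 - 48)) = (3149 + (58 - 28))/(2697 - 18) = (3149 + 30)/2679 = 3179*(1/2679) = 3179/2679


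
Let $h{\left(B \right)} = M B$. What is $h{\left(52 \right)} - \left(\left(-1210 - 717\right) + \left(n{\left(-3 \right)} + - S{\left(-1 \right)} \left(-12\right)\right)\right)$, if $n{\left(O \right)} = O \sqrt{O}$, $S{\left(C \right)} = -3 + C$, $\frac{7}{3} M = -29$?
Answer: $\frac{9301}{7} + 3 i \sqrt{3} \approx 1328.7 + 5.1962 i$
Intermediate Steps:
$M = - \frac{87}{7}$ ($M = \frac{3}{7} \left(-29\right) = - \frac{87}{7} \approx -12.429$)
$h{\left(B \right)} = - \frac{87 B}{7}$
$n{\left(O \right)} = O^{\frac{3}{2}}$
$h{\left(52 \right)} - \left(\left(-1210 - 717\right) + \left(n{\left(-3 \right)} + - S{\left(-1 \right)} \left(-12\right)\right)\right) = \left(- \frac{87}{7}\right) 52 - \left(\left(-1210 - 717\right) + \left(\left(-3\right)^{\frac{3}{2}} + - (-3 - 1) \left(-12\right)\right)\right) = - \frac{4524}{7} - \left(-1927 + \left(- 3 i \sqrt{3} + \left(-1\right) \left(-4\right) \left(-12\right)\right)\right) = - \frac{4524}{7} - \left(-1927 + \left(- 3 i \sqrt{3} + 4 \left(-12\right)\right)\right) = - \frac{4524}{7} - \left(-1927 - \left(48 + 3 i \sqrt{3}\right)\right) = - \frac{4524}{7} - \left(-1975 - 3 i \sqrt{3}\right) = - \frac{4524}{7} + \left(1975 + 3 i \sqrt{3}\right) = \frac{9301}{7} + 3 i \sqrt{3}$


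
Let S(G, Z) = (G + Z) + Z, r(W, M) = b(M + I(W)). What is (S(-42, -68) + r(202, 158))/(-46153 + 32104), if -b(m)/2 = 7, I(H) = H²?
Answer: 64/4683 ≈ 0.013666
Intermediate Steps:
b(m) = -14 (b(m) = -2*7 = -14)
r(W, M) = -14
S(G, Z) = G + 2*Z
(S(-42, -68) + r(202, 158))/(-46153 + 32104) = ((-42 + 2*(-68)) - 14)/(-46153 + 32104) = ((-42 - 136) - 14)/(-14049) = (-178 - 14)*(-1/14049) = -192*(-1/14049) = 64/4683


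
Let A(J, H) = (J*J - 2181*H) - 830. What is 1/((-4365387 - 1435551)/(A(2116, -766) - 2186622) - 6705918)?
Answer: -1980325/13279899963819 ≈ -1.4912e-7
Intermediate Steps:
A(J, H) = -830 + J² - 2181*H (A(J, H) = (J² - 2181*H) - 830 = -830 + J² - 2181*H)
1/((-4365387 - 1435551)/(A(2116, -766) - 2186622) - 6705918) = 1/((-4365387 - 1435551)/((-830 + 2116² - 2181*(-766)) - 2186622) - 6705918) = 1/(-5800938/((-830 + 4477456 + 1670646) - 2186622) - 6705918) = 1/(-5800938/(6147272 - 2186622) - 6705918) = 1/(-5800938/3960650 - 6705918) = 1/(-5800938*1/3960650 - 6705918) = 1/(-2900469/1980325 - 6705918) = 1/(-13279899963819/1980325) = -1980325/13279899963819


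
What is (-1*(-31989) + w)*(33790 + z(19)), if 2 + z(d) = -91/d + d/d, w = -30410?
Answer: 1013560100/19 ≈ 5.3345e+7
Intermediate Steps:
z(d) = -1 - 91/d (z(d) = -2 + (-91/d + d/d) = -2 + (-91/d + 1) = -2 + (1 - 91/d) = -1 - 91/d)
(-1*(-31989) + w)*(33790 + z(19)) = (-1*(-31989) - 30410)*(33790 + (-91 - 1*19)/19) = (31989 - 30410)*(33790 + (-91 - 19)/19) = 1579*(33790 + (1/19)*(-110)) = 1579*(33790 - 110/19) = 1579*(641900/19) = 1013560100/19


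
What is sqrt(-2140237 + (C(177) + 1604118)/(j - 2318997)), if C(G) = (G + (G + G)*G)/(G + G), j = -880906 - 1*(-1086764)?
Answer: I*sqrt(38227697787524102606)/4226278 ≈ 1463.0*I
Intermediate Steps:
j = 205858 (j = -880906 + 1086764 = 205858)
C(G) = (G + 2*G**2)/(2*G) (C(G) = (G + (2*G)*G)/((2*G)) = (G + 2*G**2)*(1/(2*G)) = (G + 2*G**2)/(2*G))
sqrt(-2140237 + (C(177) + 1604118)/(j - 2318997)) = sqrt(-2140237 + ((1/2 + 177) + 1604118)/(205858 - 2318997)) = sqrt(-2140237 + (355/2 + 1604118)/(-2113139)) = sqrt(-2140237 + (3208591/2)*(-1/2113139)) = sqrt(-2140237 - 3208591/4226278) = sqrt(-9045239756477/4226278) = I*sqrt(38227697787524102606)/4226278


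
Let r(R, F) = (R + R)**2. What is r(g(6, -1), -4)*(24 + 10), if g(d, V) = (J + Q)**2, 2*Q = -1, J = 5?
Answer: 111537/2 ≈ 55769.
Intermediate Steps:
Q = -1/2 (Q = (1/2)*(-1) = -1/2 ≈ -0.50000)
g(d, V) = 81/4 (g(d, V) = (5 - 1/2)**2 = (9/2)**2 = 81/4)
r(R, F) = 4*R**2 (r(R, F) = (2*R)**2 = 4*R**2)
r(g(6, -1), -4)*(24 + 10) = (4*(81/4)**2)*(24 + 10) = (4*(6561/16))*34 = (6561/4)*34 = 111537/2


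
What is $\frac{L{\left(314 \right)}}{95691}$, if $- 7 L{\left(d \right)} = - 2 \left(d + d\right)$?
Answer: $\frac{1256}{669837} \approx 0.0018751$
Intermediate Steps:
$L{\left(d \right)} = \frac{4 d}{7}$ ($L{\left(d \right)} = - \frac{\left(-2\right) \left(d + d\right)}{7} = - \frac{\left(-2\right) 2 d}{7} = - \frac{\left(-4\right) d}{7} = \frac{4 d}{7}$)
$\frac{L{\left(314 \right)}}{95691} = \frac{\frac{4}{7} \cdot 314}{95691} = \frac{1256}{7} \cdot \frac{1}{95691} = \frac{1256}{669837}$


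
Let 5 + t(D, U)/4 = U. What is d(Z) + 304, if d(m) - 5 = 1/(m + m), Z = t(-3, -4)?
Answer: 22247/72 ≈ 308.99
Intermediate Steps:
t(D, U) = -20 + 4*U
Z = -36 (Z = -20 + 4*(-4) = -20 - 16 = -36)
d(m) = 5 + 1/(2*m) (d(m) = 5 + 1/(m + m) = 5 + 1/(2*m))
d(Z) + 304 = (5 + (1/2)/(-36)) + 304 = (5 + (1/2)*(-1/36)) + 304 = (5 - 1/72) + 304 = 359/72 + 304 = 22247/72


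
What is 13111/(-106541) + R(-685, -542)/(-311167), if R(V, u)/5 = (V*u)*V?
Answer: 135473429254213/33152043347 ≈ 4086.4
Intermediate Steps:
R(V, u) = 5*u*V² (R(V, u) = 5*((V*u)*V) = 5*(u*V²) = 5*u*V²)
13111/(-106541) + R(-685, -542)/(-311167) = 13111/(-106541) + (5*(-542)*(-685)²)/(-311167) = 13111*(-1/106541) + (5*(-542)*469225)*(-1/311167) = -13111/106541 - 1271599750*(-1/311167) = -13111/106541 + 1271599750/311167 = 135473429254213/33152043347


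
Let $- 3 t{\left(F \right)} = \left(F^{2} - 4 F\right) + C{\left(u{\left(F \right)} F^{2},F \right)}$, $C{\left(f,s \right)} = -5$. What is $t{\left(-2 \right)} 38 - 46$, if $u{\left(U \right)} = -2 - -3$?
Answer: $- \frac{404}{3} \approx -134.67$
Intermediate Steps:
$u{\left(U \right)} = 1$ ($u{\left(U \right)} = -2 + 3 = 1$)
$t{\left(F \right)} = \frac{5}{3} - \frac{F^{2}}{3} + \frac{4 F}{3}$ ($t{\left(F \right)} = - \frac{\left(F^{2} - 4 F\right) - 5}{3} = - \frac{-5 + F^{2} - 4 F}{3} = \frac{5}{3} - \frac{F^{2}}{3} + \frac{4 F}{3}$)
$t{\left(-2 \right)} 38 - 46 = \left(\frac{5}{3} - \frac{\left(-2\right)^{2}}{3} + \frac{4}{3} \left(-2\right)\right) 38 - 46 = \left(\frac{5}{3} - \frac{4}{3} - \frac{8}{3}\right) 38 - 46 = \left(- \frac{7}{3}\right) 38 - 46 = - \frac{266}{3} - 46 = - \frac{404}{3}$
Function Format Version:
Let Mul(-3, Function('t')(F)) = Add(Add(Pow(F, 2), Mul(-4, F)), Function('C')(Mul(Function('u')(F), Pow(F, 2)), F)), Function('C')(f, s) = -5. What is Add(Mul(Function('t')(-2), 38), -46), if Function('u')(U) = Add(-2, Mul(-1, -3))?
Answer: Rational(-404, 3) ≈ -134.67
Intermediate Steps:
Function('u')(U) = 1 (Function('u')(U) = Add(-2, 3) = 1)
Function('t')(F) = Add(Rational(5, 3), Mul(Rational(-1, 3), Pow(F, 2)), Mul(Rational(4, 3), F)) (Function('t')(F) = Mul(Rational(-1, 3), Add(Add(Pow(F, 2), Mul(-4, F)), -5)) = Mul(Rational(-1, 3), Add(-5, Pow(F, 2), Mul(-4, F))) = Add(Rational(5, 3), Mul(Rational(-1, 3), Pow(F, 2)), Mul(Rational(4, 3), F)))
Add(Mul(Function('t')(-2), 38), -46) = Add(Mul(Add(Rational(5, 3), Mul(Rational(-1, 3), Pow(-2, 2)), Mul(Rational(4, 3), -2)), 38), -46) = Add(Mul(Add(Rational(5, 3), Mul(Rational(-1, 3), 4), Rational(-8, 3)), 38), -46) = Add(Mul(Add(Rational(5, 3), Rational(-4, 3), Rational(-8, 3)), 38), -46) = Add(Mul(Rational(-7, 3), 38), -46) = Add(Rational(-266, 3), -46) = Rational(-404, 3)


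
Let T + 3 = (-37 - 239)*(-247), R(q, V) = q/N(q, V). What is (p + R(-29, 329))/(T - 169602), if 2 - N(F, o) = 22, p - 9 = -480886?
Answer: 3205837/676220 ≈ 4.7408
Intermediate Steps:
p = -480877 (p = 9 - 480886 = -480877)
N(F, o) = -20 (N(F, o) = 2 - 1*22 = 2 - 22 = -20)
R(q, V) = -q/20 (R(q, V) = q/(-20) = q*(-1/20) = -q/20)
T = 68169 (T = -3 + (-37 - 239)*(-247) = -3 - 276*(-247) = -3 + 68172 = 68169)
(p + R(-29, 329))/(T - 169602) = (-480877 - 1/20*(-29))/(68169 - 169602) = (-480877 + 29/20)/(-101433) = -9617511/20*(-1/101433) = 3205837/676220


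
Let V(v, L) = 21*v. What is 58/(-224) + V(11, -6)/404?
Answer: 3539/11312 ≈ 0.31285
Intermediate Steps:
58/(-224) + V(11, -6)/404 = 58/(-224) + (21*11)/404 = 58*(-1/224) + 231*(1/404) = -29/112 + 231/404 = 3539/11312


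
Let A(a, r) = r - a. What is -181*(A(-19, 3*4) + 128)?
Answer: -28779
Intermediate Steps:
-181*(A(-19, 3*4) + 128) = -181*((3*4 - 1*(-19)) + 128) = -181*((12 + 19) + 128) = -181*(31 + 128) = -181*159 = -28779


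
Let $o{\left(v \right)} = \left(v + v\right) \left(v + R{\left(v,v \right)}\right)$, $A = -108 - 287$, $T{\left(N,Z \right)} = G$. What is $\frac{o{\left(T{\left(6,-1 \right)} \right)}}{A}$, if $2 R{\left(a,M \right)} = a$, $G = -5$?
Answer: $- \frac{15}{79} \approx -0.18987$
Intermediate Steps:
$R{\left(a,M \right)} = \frac{a}{2}$
$T{\left(N,Z \right)} = -5$
$A = -395$
$o{\left(v \right)} = 3 v^{2}$ ($o{\left(v \right)} = \left(v + v\right) \left(v + \frac{v}{2}\right) = 2 v \frac{3 v}{2} = 3 v^{2}$)
$\frac{o{\left(T{\left(6,-1 \right)} \right)}}{A} = \frac{3 \left(-5\right)^{2}}{-395} = 3 \cdot 25 \left(- \frac{1}{395}\right) = 75 \left(- \frac{1}{395}\right) = - \frac{15}{79}$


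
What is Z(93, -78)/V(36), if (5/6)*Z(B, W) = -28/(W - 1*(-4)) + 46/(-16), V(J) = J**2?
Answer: -739/319680 ≈ -0.0023117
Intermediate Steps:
Z(B, W) = -69/20 - 168/(5*(4 + W)) (Z(B, W) = 6*(-28/(W - 1*(-4)) + 46/(-16))/5 = 6*(-28/(W + 4) + 46*(-1/16))/5 = 6*(-28/(4 + W) - 23/8)/5 = 6*(-23/8 - 28/(4 + W))/5 = -69/20 - 168/(5*(4 + W)))
Z(93, -78)/V(36) = (3*(-316 - 23*(-78))/(20*(4 - 78)))/(36**2) = ((3/20)*(-316 + 1794)/(-74))/1296 = ((3/20)*(-1/74)*1478)*(1/1296) = -2217/740*1/1296 = -739/319680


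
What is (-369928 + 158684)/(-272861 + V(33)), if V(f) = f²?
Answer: 52811/67943 ≈ 0.77728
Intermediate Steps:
(-369928 + 158684)/(-272861 + V(33)) = (-369928 + 158684)/(-272861 + 33²) = -211244/(-272861 + 1089) = -211244/(-271772) = -211244*(-1/271772) = 52811/67943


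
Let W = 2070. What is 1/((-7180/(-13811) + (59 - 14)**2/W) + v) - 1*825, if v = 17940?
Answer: -9403631032069/11398341415 ≈ -825.00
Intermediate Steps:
1/((-7180/(-13811) + (59 - 14)**2/W) + v) - 1*825 = 1/((-7180/(-13811) + (59 - 14)**2/2070) + 17940) - 1*825 = 1/((-7180*(-1/13811) + 45**2*(1/2070)) + 17940) - 825 = 1/((7180/13811 + 2025*(1/2070)) + 17940) - 825 = 1/((7180/13811 + 45/46) + 17940) - 825 = 1/(951775/635306 + 17940) - 825 = 1/(11398341415/635306) - 825 = 635306/11398341415 - 825 = -9403631032069/11398341415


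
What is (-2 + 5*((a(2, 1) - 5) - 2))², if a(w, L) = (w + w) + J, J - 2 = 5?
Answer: 324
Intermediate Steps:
J = 7 (J = 2 + 5 = 7)
a(w, L) = 7 + 2*w (a(w, L) = (w + w) + 7 = 2*w + 7 = 7 + 2*w)
(-2 + 5*((a(2, 1) - 5) - 2))² = (-2 + 5*(((7 + 2*2) - 5) - 2))² = (-2 + 5*(((7 + 4) - 5) - 2))² = (-2 + 5*((11 - 5) - 2))² = (-2 + 5*(6 - 2))² = (-2 + 5*4)² = (-2 + 20)² = 18² = 324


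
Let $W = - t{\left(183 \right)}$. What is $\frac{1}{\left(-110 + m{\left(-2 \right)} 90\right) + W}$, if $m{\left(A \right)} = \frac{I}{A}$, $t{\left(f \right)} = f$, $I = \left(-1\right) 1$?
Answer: $- \frac{1}{248} \approx -0.0040323$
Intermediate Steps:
$I = -1$
$m{\left(A \right)} = - \frac{1}{A}$
$W = -183$ ($W = \left(-1\right) 183 = -183$)
$\frac{1}{\left(-110 + m{\left(-2 \right)} 90\right) + W} = \frac{1}{\left(-110 + - \frac{1}{-2} \cdot 90\right) - 183} = \frac{1}{\left(-110 + \left(-1\right) \left(- \frac{1}{2}\right) 90\right) - 183} = \frac{1}{\left(-110 + \frac{1}{2} \cdot 90\right) - 183} = \frac{1}{\left(-110 + 45\right) - 183} = \frac{1}{-65 - 183} = \frac{1}{-248} = - \frac{1}{248}$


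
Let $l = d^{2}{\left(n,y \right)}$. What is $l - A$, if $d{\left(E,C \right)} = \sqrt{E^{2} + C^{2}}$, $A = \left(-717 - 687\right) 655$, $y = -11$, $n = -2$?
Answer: $919745$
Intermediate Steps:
$A = -919620$ ($A = \left(-1404\right) 655 = -919620$)
$d{\left(E,C \right)} = \sqrt{C^{2} + E^{2}}$
$l = 125$ ($l = \left(\sqrt{\left(-11\right)^{2} + \left(-2\right)^{2}}\right)^{2} = \left(\sqrt{121 + 4}\right)^{2} = \left(\sqrt{125}\right)^{2} = \left(5 \sqrt{5}\right)^{2} = 125$)
$l - A = 125 - -919620 = 125 + 919620 = 919745$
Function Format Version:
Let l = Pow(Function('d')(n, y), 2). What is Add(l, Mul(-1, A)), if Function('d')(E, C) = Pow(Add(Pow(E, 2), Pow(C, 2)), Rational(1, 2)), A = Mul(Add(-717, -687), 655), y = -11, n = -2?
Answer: 919745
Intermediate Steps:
A = -919620 (A = Mul(-1404, 655) = -919620)
Function('d')(E, C) = Pow(Add(Pow(C, 2), Pow(E, 2)), Rational(1, 2))
l = 125 (l = Pow(Pow(Add(Pow(-11, 2), Pow(-2, 2)), Rational(1, 2)), 2) = Pow(Pow(Add(121, 4), Rational(1, 2)), 2) = Pow(Pow(125, Rational(1, 2)), 2) = Pow(Mul(5, Pow(5, Rational(1, 2))), 2) = 125)
Add(l, Mul(-1, A)) = Add(125, Mul(-1, -919620)) = Add(125, 919620) = 919745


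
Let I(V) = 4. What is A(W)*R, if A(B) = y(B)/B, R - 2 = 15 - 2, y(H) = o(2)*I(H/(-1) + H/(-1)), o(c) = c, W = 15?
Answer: 8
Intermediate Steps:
y(H) = 8 (y(H) = 2*4 = 8)
R = 15 (R = 2 + (15 - 2) = 2 + 13 = 15)
A(B) = 8/B
A(W)*R = (8/15)*15 = 8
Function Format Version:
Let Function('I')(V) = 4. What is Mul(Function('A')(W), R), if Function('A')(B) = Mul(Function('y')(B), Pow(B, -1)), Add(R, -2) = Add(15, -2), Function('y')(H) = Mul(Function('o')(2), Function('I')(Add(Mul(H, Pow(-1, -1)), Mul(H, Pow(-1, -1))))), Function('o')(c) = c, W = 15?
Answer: 8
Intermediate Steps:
Function('y')(H) = 8 (Function('y')(H) = Mul(2, 4) = 8)
R = 15 (R = Add(2, Add(15, -2)) = Add(2, 13) = 15)
Function('A')(B) = Mul(8, Pow(B, -1))
Mul(Function('A')(W), R) = Mul(Mul(8, Pow(15, -1)), 15) = Mul(Mul(8, Rational(1, 15)), 15) = Mul(Rational(8, 15), 15) = 8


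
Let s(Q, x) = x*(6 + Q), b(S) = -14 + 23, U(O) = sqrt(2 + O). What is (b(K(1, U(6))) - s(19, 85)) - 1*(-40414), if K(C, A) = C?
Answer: 38298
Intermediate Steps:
b(S) = 9
(b(K(1, U(6))) - s(19, 85)) - 1*(-40414) = (9 - 85*(6 + 19)) - 1*(-40414) = (9 - 85*25) + 40414 = (9 - 1*2125) + 40414 = (9 - 2125) + 40414 = -2116 + 40414 = 38298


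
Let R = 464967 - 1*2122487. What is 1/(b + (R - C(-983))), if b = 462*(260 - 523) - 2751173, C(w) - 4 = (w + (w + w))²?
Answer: -1/13226804 ≈ -7.5604e-8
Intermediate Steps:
C(w) = 4 + 9*w² (C(w) = 4 + (w + (w + w))² = 4 + (w + 2*w)² = 4 + (3*w)² = 4 + 9*w²)
b = -2872679 (b = 462*(-263) - 2751173 = -121506 - 2751173 = -2872679)
R = -1657520 (R = 464967 - 2122487 = -1657520)
1/(b + (R - C(-983))) = 1/(-2872679 + (-1657520 - (4 + 9*(-983)²))) = 1/(-2872679 + (-1657520 - (4 + 9*966289))) = 1/(-2872679 + (-1657520 - (4 + 8696601))) = 1/(-2872679 + (-1657520 - 1*8696605)) = 1/(-2872679 + (-1657520 - 8696605)) = 1/(-2872679 - 10354125) = 1/(-13226804) = -1/13226804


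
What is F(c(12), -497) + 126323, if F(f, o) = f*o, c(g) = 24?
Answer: 114395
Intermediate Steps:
F(c(12), -497) + 126323 = 24*(-497) + 126323 = -11928 + 126323 = 114395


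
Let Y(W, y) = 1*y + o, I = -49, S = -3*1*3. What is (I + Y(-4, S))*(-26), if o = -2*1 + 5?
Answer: 1430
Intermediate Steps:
S = -9 (S = -3*3 = -9)
o = 3 (o = -2 + 5 = 3)
Y(W, y) = 3 + y (Y(W, y) = 1*y + 3 = y + 3 = 3 + y)
(I + Y(-4, S))*(-26) = (-49 + (3 - 9))*(-26) = (-49 - 6)*(-26) = -55*(-26) = 1430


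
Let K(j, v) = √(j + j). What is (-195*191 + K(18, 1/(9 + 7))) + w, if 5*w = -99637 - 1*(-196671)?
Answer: -89161/5 ≈ -17832.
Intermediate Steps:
w = 97034/5 (w = (-99637 - 1*(-196671))/5 = (-99637 + 196671)/5 = (⅕)*97034 = 97034/5 ≈ 19407.)
K(j, v) = √2*√j (K(j, v) = √(2*j) = √2*√j)
(-195*191 + K(18, 1/(9 + 7))) + w = (-195*191 + √2*√18) + 97034/5 = (-37245 + √2*(3*√2)) + 97034/5 = (-37245 + 6) + 97034/5 = -37239 + 97034/5 = -89161/5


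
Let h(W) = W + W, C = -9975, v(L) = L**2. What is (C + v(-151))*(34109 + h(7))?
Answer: 437661598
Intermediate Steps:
h(W) = 2*W
(C + v(-151))*(34109 + h(7)) = (-9975 + (-151)**2)*(34109 + 2*7) = (-9975 + 22801)*(34109 + 14) = 12826*34123 = 437661598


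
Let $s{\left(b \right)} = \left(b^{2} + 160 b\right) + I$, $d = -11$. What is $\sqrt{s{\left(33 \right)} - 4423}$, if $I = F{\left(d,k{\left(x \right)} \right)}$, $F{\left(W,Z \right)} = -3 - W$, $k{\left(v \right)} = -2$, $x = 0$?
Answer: $\sqrt{1954} \approx 44.204$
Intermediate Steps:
$I = 8$ ($I = -3 - -11 = -3 + 11 = 8$)
$s{\left(b \right)} = 8 + b^{2} + 160 b$ ($s{\left(b \right)} = \left(b^{2} + 160 b\right) + 8 = 8 + b^{2} + 160 b$)
$\sqrt{s{\left(33 \right)} - 4423} = \sqrt{\left(8 + 33^{2} + 160 \cdot 33\right) - 4423} = \sqrt{\left(8 + 1089 + 5280\right) - 4423} = \sqrt{6377 - 4423} = \sqrt{1954}$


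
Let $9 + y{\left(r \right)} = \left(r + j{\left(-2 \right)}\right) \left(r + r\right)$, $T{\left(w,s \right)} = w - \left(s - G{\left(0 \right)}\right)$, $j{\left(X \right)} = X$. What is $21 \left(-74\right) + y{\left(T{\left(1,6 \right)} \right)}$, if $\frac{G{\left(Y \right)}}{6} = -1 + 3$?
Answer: $-1493$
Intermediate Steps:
$G{\left(Y \right)} = 12$ ($G{\left(Y \right)} = 6 \left(-1 + 3\right) = 6 \cdot 2 = 12$)
$T{\left(w,s \right)} = 12 + w - s$ ($T{\left(w,s \right)} = w - \left(-12 + s\right) = 12 + w - s$)
$y{\left(r \right)} = -9 + 2 r \left(-2 + r\right)$ ($y{\left(r \right)} = -9 + \left(r - 2\right) \left(r + r\right) = -9 + \left(-2 + r\right) 2 r = -9 + 2 r \left(-2 + r\right)$)
$21 \left(-74\right) + y{\left(T{\left(1,6 \right)} \right)} = 21 \left(-74\right) - \left(9 - 2 \left(12 + 1 - 6\right)^{2} + 4 \left(12 + 1 - 6\right)\right) = -1554 - \left(9 - 2 \left(12 + 1 - 6\right)^{2} + 4 \left(12 + 1 - 6\right)\right) = -1554 - \left(37 - 98\right) = -1554 - -61 = -1554 + 61 = -1493$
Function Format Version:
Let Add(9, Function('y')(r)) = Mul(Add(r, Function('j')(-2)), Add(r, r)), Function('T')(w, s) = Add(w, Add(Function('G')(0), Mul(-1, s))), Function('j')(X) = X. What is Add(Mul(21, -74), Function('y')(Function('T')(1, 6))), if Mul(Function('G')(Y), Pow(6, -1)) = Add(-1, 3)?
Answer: -1493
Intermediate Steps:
Function('G')(Y) = 12 (Function('G')(Y) = Mul(6, Add(-1, 3)) = Mul(6, 2) = 12)
Function('T')(w, s) = Add(12, w, Mul(-1, s)) (Function('T')(w, s) = Add(w, Add(12, Mul(-1, s))) = Add(12, w, Mul(-1, s)))
Function('y')(r) = Add(-9, Mul(2, r, Add(-2, r))) (Function('y')(r) = Add(-9, Mul(Add(r, -2), Add(r, r))) = Add(-9, Mul(Add(-2, r), Mul(2, r))) = Add(-9, Mul(2, r, Add(-2, r))))
Add(Mul(21, -74), Function('y')(Function('T')(1, 6))) = Add(Mul(21, -74), Add(-9, Mul(-4, Add(12, 1, Mul(-1, 6))), Mul(2, Pow(Add(12, 1, Mul(-1, 6)), 2)))) = Add(-1554, Add(-9, Mul(-4, Add(12, 1, -6)), Mul(2, Pow(Add(12, 1, -6), 2)))) = Add(-1554, Add(-9, Mul(-4, 7), Mul(2, Pow(7, 2)))) = Add(-1554, Add(-9, -28, Mul(2, 49))) = Add(-1554, Add(-9, -28, 98)) = Add(-1554, 61) = -1493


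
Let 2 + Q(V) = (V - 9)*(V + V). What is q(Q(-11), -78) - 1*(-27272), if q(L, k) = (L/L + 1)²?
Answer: 27276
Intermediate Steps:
Q(V) = -2 + 2*V*(-9 + V) (Q(V) = -2 + (V - 9)*(V + V) = -2 + (-9 + V)*(2*V) = -2 + 2*V*(-9 + V))
q(L, k) = 4 (q(L, k) = (1 + 1)² = 2² = 4)
q(Q(-11), -78) - 1*(-27272) = 4 - 1*(-27272) = 4 + 27272 = 27276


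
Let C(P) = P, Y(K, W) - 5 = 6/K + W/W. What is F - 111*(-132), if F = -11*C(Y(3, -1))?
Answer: 14564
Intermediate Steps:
Y(K, W) = 6 + 6/K (Y(K, W) = 5 + (6/K + W/W) = 5 + (6/K + 1) = 5 + (1 + 6/K) = 6 + 6/K)
F = -88 (F = -11*(6 + 6/3) = -11*(6 + 6*(1/3)) = -11*(6 + 2) = -11*8 = -88)
F - 111*(-132) = -88 - 111*(-132) = -88 + 14652 = 14564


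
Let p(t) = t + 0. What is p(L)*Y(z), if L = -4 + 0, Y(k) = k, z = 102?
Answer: -408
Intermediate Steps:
L = -4
p(t) = t
p(L)*Y(z) = -4*102 = -408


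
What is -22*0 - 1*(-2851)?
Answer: 2851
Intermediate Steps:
-22*0 - 1*(-2851) = 0 + 2851 = 2851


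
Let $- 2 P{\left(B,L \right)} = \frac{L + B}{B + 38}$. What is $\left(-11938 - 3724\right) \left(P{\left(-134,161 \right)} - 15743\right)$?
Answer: $\frac{7890069233}{32} \approx 2.4656 \cdot 10^{8}$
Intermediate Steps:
$P{\left(B,L \right)} = - \frac{B + L}{2 \left(38 + B\right)}$ ($P{\left(B,L \right)} = - \frac{\left(L + B\right) \frac{1}{B + 38}}{2} = - \frac{\left(B + L\right) \frac{1}{38 + B}}{2} = - \frac{\frac{1}{38 + B} \left(B + L\right)}{2} = - \frac{B + L}{2 \left(38 + B\right)}$)
$\left(-11938 - 3724\right) \left(P{\left(-134,161 \right)} - 15743\right) = \left(-11938 - 3724\right) \left(\frac{\left(-1\right) \left(-134\right) - 161}{2 \left(38 - 134\right)} - 15743\right) = - 15662 \left(\frac{134 - 161}{2 \left(-96\right)} - 15743\right) = - 15662 \left(\frac{1}{2} \left(- \frac{1}{96}\right) \left(-27\right) - 15743\right) = - 15662 \left(\frac{9}{64} - 15743\right) = \left(-15662\right) \left(- \frac{1007543}{64}\right) = \frac{7890069233}{32}$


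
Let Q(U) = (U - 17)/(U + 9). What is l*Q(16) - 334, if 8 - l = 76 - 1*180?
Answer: -8462/25 ≈ -338.48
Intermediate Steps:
Q(U) = (-17 + U)/(9 + U)
l = 112 (l = 8 - (76 - 1*180) = 8 - (76 - 180) = 8 - 1*(-104) = 8 + 104 = 112)
l*Q(16) - 334 = 112*((-17 + 16)/(9 + 16)) - 334 = 112*(-1/25) - 334 = -112/25 - 334 = -8462/25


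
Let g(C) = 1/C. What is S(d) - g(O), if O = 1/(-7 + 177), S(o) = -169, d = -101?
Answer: -339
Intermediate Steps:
O = 1/170 ≈ 0.0058824
S(d) - g(O) = -169 - 1/1/170 = -169 - 1*170 = -169 - 170 = -339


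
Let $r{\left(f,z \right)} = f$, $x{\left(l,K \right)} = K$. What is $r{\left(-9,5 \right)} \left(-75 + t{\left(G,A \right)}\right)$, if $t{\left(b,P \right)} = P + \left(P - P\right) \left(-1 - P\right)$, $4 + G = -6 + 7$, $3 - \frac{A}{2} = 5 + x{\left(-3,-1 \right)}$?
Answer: $693$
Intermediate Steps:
$A = -2$ ($A = 6 - 2 \left(5 - 1\right) = 6 - 8 = -2$)
$G = -3$ ($G = -4 + \left(-6 + 7\right) = -4 + 1 = -3$)
$t{\left(b,P \right)} = P$ ($t{\left(b,P \right)} = P + 0 \left(-1 - P\right) = P + 0 = P$)
$r{\left(-9,5 \right)} \left(-75 + t{\left(G,A \right)}\right) = - 9 \left(-75 - 2\right) = \left(-9\right) \left(-77\right) = 693$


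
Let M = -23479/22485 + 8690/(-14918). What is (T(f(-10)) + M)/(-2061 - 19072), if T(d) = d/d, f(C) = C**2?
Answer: 105111571/3544334091795 ≈ 2.9656e-5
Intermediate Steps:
M = -272827186/167715615 (M = -23479*1/22485 + 8690*(-1/14918) = -23479/22485 - 4345/7459 = -272827186/167715615 ≈ -1.6267)
T(d) = 1
(T(f(-10)) + M)/(-2061 - 19072) = (1 - 272827186/167715615)/(-2061 - 19072) = -105111571/167715615/(-21133) = -105111571/167715615*(-1/21133) = 105111571/3544334091795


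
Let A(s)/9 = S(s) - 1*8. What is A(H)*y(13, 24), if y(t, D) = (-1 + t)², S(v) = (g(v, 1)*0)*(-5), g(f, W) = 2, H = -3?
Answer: -10368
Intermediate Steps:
S(v) = 0 (S(v) = (2*0)*(-5) = 0*(-5) = 0)
A(s) = -72 (A(s) = 9*(0 - 1*8) = 9*(0 - 8) = 9*(-8) = -72)
A(H)*y(13, 24) = -72*(-1 + 13)² = -72*12² = -72*144 = -10368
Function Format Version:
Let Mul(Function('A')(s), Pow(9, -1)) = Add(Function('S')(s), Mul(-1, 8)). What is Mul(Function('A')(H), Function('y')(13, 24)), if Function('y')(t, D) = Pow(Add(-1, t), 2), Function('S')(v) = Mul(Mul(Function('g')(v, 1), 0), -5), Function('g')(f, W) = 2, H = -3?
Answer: -10368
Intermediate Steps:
Function('S')(v) = 0 (Function('S')(v) = Mul(Mul(2, 0), -5) = Mul(0, -5) = 0)
Function('A')(s) = -72 (Function('A')(s) = Mul(9, Add(0, Mul(-1, 8))) = Mul(9, Add(0, -8)) = Mul(9, -8) = -72)
Mul(Function('A')(H), Function('y')(13, 24)) = Mul(-72, Pow(Add(-1, 13), 2)) = Mul(-72, Pow(12, 2)) = Mul(-72, 144) = -10368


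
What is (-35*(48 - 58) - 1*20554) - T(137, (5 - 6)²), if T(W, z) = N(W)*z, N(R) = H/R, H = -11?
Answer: -2767937/137 ≈ -20204.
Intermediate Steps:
N(R) = -11/R
T(W, z) = -11*z/W (T(W, z) = (-11/W)*z = -11*z/W)
(-35*(48 - 58) - 1*20554) - T(137, (5 - 6)²) = (-35*(48 - 58) - 1*20554) - (-11)*(5 - 6)²/137 = (-35*(-10) - 20554) - (-11)*(-1)²/137 = (350 - 20554) - (-11)/137 = -20204 - 1*(-11/137) = -20204 + 11/137 = -2767937/137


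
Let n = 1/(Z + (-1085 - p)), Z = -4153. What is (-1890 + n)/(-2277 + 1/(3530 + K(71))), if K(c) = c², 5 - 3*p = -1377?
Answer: 276941377953/333648373936 ≈ 0.83004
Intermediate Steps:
p = 1382/3 (p = 5/3 - ⅓*(-1377) = 5/3 + 459 = 1382/3 ≈ 460.67)
n = -3/17096 (n = 1/(-4153 + (-1085 - 1*1382/3)) = 1/(-4153 + (-1085 - 1382/3)) = 1/(-4153 - 4637/3) = 1/(-17096/3) = -3/17096 ≈ -0.00017548)
(-1890 + n)/(-2277 + 1/(3530 + K(71))) = (-1890 - 3/17096)/(-2277 + 1/(3530 + 71²)) = -32311443/(17096*(-2277 + 1/(3530 + 5041))) = -32311443/(17096*(-2277 + 1/8571)) = -32311443/(17096*(-19516166/8571)) = -32311443/17096*(-8571/19516166) = 276941377953/333648373936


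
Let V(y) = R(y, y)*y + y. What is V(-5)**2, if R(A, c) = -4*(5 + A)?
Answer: 25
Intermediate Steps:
R(A, c) = -20 - 4*A
V(y) = y + y*(-20 - 4*y) (V(y) = (-20 - 4*y)*y + y = y*(-20 - 4*y) + y = y + y*(-20 - 4*y))
V(-5)**2 = (-1*(-5)*(19 + 4*(-5)))**2 = (-1*(-5)*(19 - 20))**2 = (-1*(-5)*(-1))**2 = (-5)**2 = 25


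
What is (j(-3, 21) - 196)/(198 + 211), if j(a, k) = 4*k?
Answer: -112/409 ≈ -0.27384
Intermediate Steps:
(j(-3, 21) - 196)/(198 + 211) = (4*21 - 196)/(198 + 211) = (84 - 196)/409 = -112*1/409 = -112/409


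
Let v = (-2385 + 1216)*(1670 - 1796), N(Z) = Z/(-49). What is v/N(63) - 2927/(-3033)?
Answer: -347463619/3033 ≈ -1.1456e+5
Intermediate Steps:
N(Z) = -Z/49 (N(Z) = Z*(-1/49) = -Z/49)
v = 147294 (v = -1169*(-126) = 147294)
v/N(63) - 2927/(-3033) = 147294/((-1/49*63)) - 2927/(-3033) = 147294/(-9/7) - 2927*(-1/3033) = 147294*(-7/9) + 2927/3033 = -114562 + 2927/3033 = -347463619/3033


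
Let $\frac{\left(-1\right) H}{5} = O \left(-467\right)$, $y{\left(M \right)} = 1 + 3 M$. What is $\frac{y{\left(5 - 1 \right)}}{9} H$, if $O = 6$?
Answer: $\frac{60710}{3} \approx 20237.0$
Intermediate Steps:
$H = 14010$ ($H = - 5 \cdot 6 \left(-467\right) = \left(-5\right) \left(-2802\right) = 14010$)
$\frac{y{\left(5 - 1 \right)}}{9} H = \frac{1 + 3 \left(5 - 1\right)}{9} \cdot 14010 = \left(1 + 3 \left(5 - 1\right)\right) \frac{1}{9} \cdot 14010 = \left(1 + 3 \cdot 4\right) \frac{1}{9} \cdot 14010 = \left(1 + 12\right) \frac{1}{9} \cdot 14010 = 13 \cdot \frac{1}{9} \cdot 14010 = \frac{13}{9} \cdot 14010 = \frac{60710}{3}$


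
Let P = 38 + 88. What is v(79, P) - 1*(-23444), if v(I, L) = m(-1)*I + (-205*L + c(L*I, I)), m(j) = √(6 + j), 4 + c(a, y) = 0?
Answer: -2390 + 79*√5 ≈ -2213.4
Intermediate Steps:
c(a, y) = -4 (c(a, y) = -4 + 0 = -4)
P = 126
v(I, L) = -4 - 205*L + I*√5 (v(I, L) = √(6 - 1)*I + (-205*L - 4) = √5*I + (-4 - 205*L) = I*√5 + (-4 - 205*L) = -4 - 205*L + I*√5)
v(79, P) - 1*(-23444) = (-4 - 205*126 + 79*√5) - 1*(-23444) = (-4 - 25830 + 79*√5) + 23444 = (-25834 + 79*√5) + 23444 = -2390 + 79*√5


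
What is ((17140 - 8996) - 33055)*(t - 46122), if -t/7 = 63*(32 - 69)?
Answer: 742472355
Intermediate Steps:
t = 16317 (t = -441*(32 - 69) = -441*(-37) = -7*(-2331) = 16317)
((17140 - 8996) - 33055)*(t - 46122) = ((17140 - 8996) - 33055)*(16317 - 46122) = (8144 - 33055)*(-29805) = -24911*(-29805) = 742472355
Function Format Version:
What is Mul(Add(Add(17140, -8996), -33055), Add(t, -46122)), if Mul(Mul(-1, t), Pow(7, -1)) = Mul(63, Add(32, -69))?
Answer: 742472355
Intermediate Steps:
t = 16317 (t = Mul(-7, Mul(63, Add(32, -69))) = Mul(-7, Mul(63, -37)) = Mul(-7, -2331) = 16317)
Mul(Add(Add(17140, -8996), -33055), Add(t, -46122)) = Mul(Add(Add(17140, -8996), -33055), Add(16317, -46122)) = Mul(Add(8144, -33055), -29805) = Mul(-24911, -29805) = 742472355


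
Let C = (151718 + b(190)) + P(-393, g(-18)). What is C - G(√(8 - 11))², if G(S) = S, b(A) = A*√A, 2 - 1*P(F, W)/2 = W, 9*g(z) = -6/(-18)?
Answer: 4096573/27 + 190*√190 ≈ 1.5434e+5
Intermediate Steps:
g(z) = 1/27 (g(z) = (-6/(-18))/9 = (-6*(-1/18))/9 = (⅑)*(⅓) = 1/27)
P(F, W) = 4 - 2*W
b(A) = A^(3/2)
C = 4096492/27 + 190*√190 (C = (151718 + 190^(3/2)) + (4 - 2*1/27) = (151718 + 190*√190) + (4 - 2/27) = (151718 + 190*√190) + 106/27 = 4096492/27 + 190*√190 ≈ 1.5434e+5)
C - G(√(8 - 11))² = (4096492/27 + 190*√190) - (√(8 - 11))² = (4096492/27 + 190*√190) - (√(-3))² = (4096492/27 + 190*√190) - (I*√3)² = (4096492/27 + 190*√190) - 1*(-3) = (4096492/27 + 190*√190) + 3 = 4096573/27 + 190*√190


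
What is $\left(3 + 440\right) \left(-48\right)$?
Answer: $-21264$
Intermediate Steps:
$\left(3 + 440\right) \left(-48\right) = 443 \left(-48\right) = -21264$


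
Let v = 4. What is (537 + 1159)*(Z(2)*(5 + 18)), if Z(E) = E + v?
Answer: 234048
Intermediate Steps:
Z(E) = 4 + E (Z(E) = E + 4 = 4 + E)
(537 + 1159)*(Z(2)*(5 + 18)) = (537 + 1159)*((4 + 2)*(5 + 18)) = 1696*(6*23) = 1696*138 = 234048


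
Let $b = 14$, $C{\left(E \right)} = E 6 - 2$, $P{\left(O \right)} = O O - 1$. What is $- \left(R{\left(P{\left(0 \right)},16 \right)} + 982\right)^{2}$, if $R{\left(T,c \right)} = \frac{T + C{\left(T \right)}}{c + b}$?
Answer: $- \frac{96373489}{100} \approx -9.6374 \cdot 10^{5}$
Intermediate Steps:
$P{\left(O \right)} = -1 + O^{2}$ ($P{\left(O \right)} = O^{2} - 1 = -1 + O^{2}$)
$C{\left(E \right)} = -2 + 6 E$ ($C{\left(E \right)} = 6 E - 2 = -2 + 6 E$)
$R{\left(T,c \right)} = \frac{-2 + 7 T}{14 + c}$ ($R{\left(T,c \right)} = \frac{T + \left(-2 + 6 T\right)}{c + 14} = \frac{-2 + 7 T}{14 + c}$)
$- \left(R{\left(P{\left(0 \right)},16 \right)} + 982\right)^{2} = - \left(\frac{-2 + 7 \left(-1 + 0^{2}\right)}{14 + 16} + 982\right)^{2} = - \left(\frac{-2 + 7 \left(-1 + 0\right)}{30} + 982\right)^{2} = - \left(\frac{-2 + 7 \left(-1\right)}{30} + 982\right)^{2} = - \left(\frac{-2 - 7}{30} + 982\right)^{2} = - \left(\frac{1}{30} \left(-9\right) + 982\right)^{2} = - \left(- \frac{3}{10} + 982\right)^{2} = - \left(\frac{9817}{10}\right)^{2} = \left(-1\right) \frac{96373489}{100} = - \frac{96373489}{100}$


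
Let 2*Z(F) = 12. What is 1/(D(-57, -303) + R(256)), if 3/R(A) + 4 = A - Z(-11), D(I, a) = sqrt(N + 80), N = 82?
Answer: -82/1089287 + 60516*sqrt(2)/1089287 ≈ 0.078492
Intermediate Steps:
Z(F) = 6 (Z(F) = (1/2)*12 = 6)
D(I, a) = 9*sqrt(2) (D(I, a) = sqrt(82 + 80) = sqrt(162) = 9*sqrt(2))
R(A) = 3/(-10 + A) (R(A) = 3/(-4 + (A - 1*6)) = 3/(-4 + (A - 6)) = 3/(-4 + (-6 + A)) = 3/(-10 + A))
1/(D(-57, -303) + R(256)) = 1/(9*sqrt(2) + 3/(-10 + 256)) = 1/(9*sqrt(2) + 3/246) = 1/(9*sqrt(2) + 3*(1/246)) = 1/(9*sqrt(2) + 1/82) = 1/(1/82 + 9*sqrt(2))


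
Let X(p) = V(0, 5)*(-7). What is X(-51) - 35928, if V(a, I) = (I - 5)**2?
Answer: -35928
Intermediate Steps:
V(a, I) = (-5 + I)**2
X(p) = 0 (X(p) = (-5 + 5)**2*(-7) = 0**2*(-7) = 0*(-7) = 0)
X(-51) - 35928 = 0 - 35928 = -35928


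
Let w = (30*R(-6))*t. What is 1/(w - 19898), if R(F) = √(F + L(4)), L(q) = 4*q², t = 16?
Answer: -9949/191283602 - 120*√58/95641801 ≈ -6.1567e-5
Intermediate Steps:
R(F) = √(64 + F) (R(F) = √(F + 4*4²) = √(F + 4*16) = √(F + 64) = √(64 + F))
w = 480*√58 (w = (30*√(64 - 6))*16 = (30*√58)*16 = 480*√58 ≈ 3655.6)
1/(w - 19898) = 1/(480*√58 - 19898) = 1/(-19898 + 480*√58)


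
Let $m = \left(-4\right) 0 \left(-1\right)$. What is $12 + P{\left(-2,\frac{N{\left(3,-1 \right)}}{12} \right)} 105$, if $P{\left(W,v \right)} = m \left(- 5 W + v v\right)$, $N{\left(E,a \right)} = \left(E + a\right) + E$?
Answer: $12$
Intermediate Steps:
$m = 0$ ($m = 0 \left(-1\right) = 0$)
$N{\left(E,a \right)} = a + 2 E$
$P{\left(W,v \right)} = 0$ ($P{\left(W,v \right)} = 0 \left(- 5 W + v v\right) = 0 \left(- 5 W + v^{2}\right) = 0 \left(v^{2} - 5 W\right) = 0$)
$12 + P{\left(-2,\frac{N{\left(3,-1 \right)}}{12} \right)} 105 = 12 + 0 \cdot 105 = 12 + 0 = 12$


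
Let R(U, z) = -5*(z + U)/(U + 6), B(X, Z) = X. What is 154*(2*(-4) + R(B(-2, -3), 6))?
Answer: -2002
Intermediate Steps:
R(U, z) = -5*(U + z)/(6 + U)
154*(2*(-4) + R(B(-2, -3), 6)) = 154*(2*(-4) + 5*(-1*(-2) - 1*6)/(6 - 2)) = 154*(-8 + 5*(2 - 6)/4) = 154*(-8 + 5*(¼)*(-4)) = 154*(-8 - 5) = 154*(-13) = -2002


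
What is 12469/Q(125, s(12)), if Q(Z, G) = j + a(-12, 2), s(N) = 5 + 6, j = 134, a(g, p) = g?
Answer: 12469/122 ≈ 102.20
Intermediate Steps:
s(N) = 11
Q(Z, G) = 122 (Q(Z, G) = 134 - 12 = 122)
12469/Q(125, s(12)) = 12469/122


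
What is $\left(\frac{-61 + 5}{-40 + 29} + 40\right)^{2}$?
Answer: $\frac{246016}{121} \approx 2033.2$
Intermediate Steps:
$\left(\frac{-61 + 5}{-40 + 29} + 40\right)^{2} = \left(- \frac{56}{-11} + 40\right)^{2} = \left(\left(-56\right) \left(- \frac{1}{11}\right) + 40\right)^{2} = \left(\frac{56}{11} + 40\right)^{2} = \left(\frac{496}{11}\right)^{2} = \frac{246016}{121}$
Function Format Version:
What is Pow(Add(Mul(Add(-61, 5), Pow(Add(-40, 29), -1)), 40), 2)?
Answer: Rational(246016, 121) ≈ 2033.2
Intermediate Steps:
Pow(Add(Mul(Add(-61, 5), Pow(Add(-40, 29), -1)), 40), 2) = Pow(Add(Mul(-56, Pow(-11, -1)), 40), 2) = Pow(Add(Mul(-56, Rational(-1, 11)), 40), 2) = Pow(Add(Rational(56, 11), 40), 2) = Pow(Rational(496, 11), 2) = Rational(246016, 121)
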